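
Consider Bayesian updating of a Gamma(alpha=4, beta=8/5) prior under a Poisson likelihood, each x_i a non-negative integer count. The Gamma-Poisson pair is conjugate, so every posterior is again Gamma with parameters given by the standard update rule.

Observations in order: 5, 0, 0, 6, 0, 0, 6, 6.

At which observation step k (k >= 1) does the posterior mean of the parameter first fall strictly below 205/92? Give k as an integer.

k = 3

obs 1: x=5 → posterior Gamma(9, 13/5)
obs 2: x=0 → posterior Gamma(9, 18/5)
obs 3: x=0 → posterior Gamma(9, 23/5)
obs 4: x=6 → posterior Gamma(15, 28/5)
obs 5: x=0 → posterior Gamma(15, 33/5)
obs 6: x=0 → posterior Gamma(15, 38/5)
obs 7: x=6 → posterior Gamma(21, 43/5)
obs 8: x=6 → posterior Gamma(27, 48/5)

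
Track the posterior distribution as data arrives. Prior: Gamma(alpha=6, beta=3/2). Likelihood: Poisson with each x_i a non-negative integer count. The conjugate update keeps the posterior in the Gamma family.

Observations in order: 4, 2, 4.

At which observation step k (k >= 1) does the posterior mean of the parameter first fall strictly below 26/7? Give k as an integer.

obs 1: x=4 → posterior Gamma(10, 5/2)
obs 2: x=2 → posterior Gamma(12, 7/2)
obs 3: x=4 → posterior Gamma(16, 9/2)

k = 2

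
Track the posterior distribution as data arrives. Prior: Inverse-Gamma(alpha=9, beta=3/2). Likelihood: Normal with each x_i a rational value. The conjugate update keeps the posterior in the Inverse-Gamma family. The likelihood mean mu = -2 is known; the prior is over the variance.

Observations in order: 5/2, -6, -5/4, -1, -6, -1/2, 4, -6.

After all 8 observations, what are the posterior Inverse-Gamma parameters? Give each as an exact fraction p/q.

obs 1: x=5/2 → posterior Inverse-Gamma(19/2, 93/8)
obs 2: x=-6 → posterior Inverse-Gamma(10, 157/8)
obs 3: x=-5/4 → posterior Inverse-Gamma(21/2, 637/32)
obs 4: x=-1 → posterior Inverse-Gamma(11, 653/32)
obs 5: x=-6 → posterior Inverse-Gamma(23/2, 909/32)
obs 6: x=-1/2 → posterior Inverse-Gamma(12, 945/32)
obs 7: x=4 → posterior Inverse-Gamma(25/2, 1521/32)
obs 8: x=-6 → posterior Inverse-Gamma(13, 1777/32)

alpha=13, beta=1777/32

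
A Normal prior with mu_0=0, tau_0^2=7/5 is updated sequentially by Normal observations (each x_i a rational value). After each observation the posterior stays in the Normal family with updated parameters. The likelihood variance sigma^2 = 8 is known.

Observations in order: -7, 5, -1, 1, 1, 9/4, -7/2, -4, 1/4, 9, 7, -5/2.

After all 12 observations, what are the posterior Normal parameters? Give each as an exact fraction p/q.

obs 1: x=-7 → posterior Normal(-49/47, 56/47)
obs 2: x=5 → posterior Normal(-7/27, 28/27)
obs 3: x=-1 → posterior Normal(-21/61, 56/61)
obs 4: x=1 → posterior Normal(-7/34, 14/17)
obs 5: x=1 → posterior Normal(-7/75, 56/75)
obs 6: x=9/4 → posterior Normal(35/328, 28/41)
obs 7: x=-7/2 → posterior Normal(-63/356, 56/89)
obs 8: x=-4 → posterior Normal(-175/384, 7/12)
obs 9: x=1/4 → posterior Normal(-42/103, 56/103)
obs 10: x=9 → posterior Normal(21/110, 28/55)
obs 11: x=7 → posterior Normal(70/117, 56/117)
obs 12: x=-5/2 → posterior Normal(105/248, 14/31)

mu_0=105/248, tau_0^2=14/31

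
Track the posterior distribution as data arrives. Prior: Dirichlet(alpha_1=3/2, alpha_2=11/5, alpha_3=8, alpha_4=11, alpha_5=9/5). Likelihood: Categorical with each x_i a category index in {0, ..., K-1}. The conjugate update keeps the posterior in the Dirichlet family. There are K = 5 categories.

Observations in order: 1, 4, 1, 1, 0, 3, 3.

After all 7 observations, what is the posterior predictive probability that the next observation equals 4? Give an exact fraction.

obs 1: x=1 → posterior Dirichlet(3/2, 16/5, 8, 11, 9/5)
obs 2: x=4 → posterior Dirichlet(3/2, 16/5, 8, 11, 14/5)
obs 3: x=1 → posterior Dirichlet(3/2, 21/5, 8, 11, 14/5)
obs 4: x=1 → posterior Dirichlet(3/2, 26/5, 8, 11, 14/5)
obs 5: x=0 → posterior Dirichlet(5/2, 26/5, 8, 11, 14/5)
obs 6: x=3 → posterior Dirichlet(5/2, 26/5, 8, 12, 14/5)
obs 7: x=3 → posterior Dirichlet(5/2, 26/5, 8, 13, 14/5)

4/45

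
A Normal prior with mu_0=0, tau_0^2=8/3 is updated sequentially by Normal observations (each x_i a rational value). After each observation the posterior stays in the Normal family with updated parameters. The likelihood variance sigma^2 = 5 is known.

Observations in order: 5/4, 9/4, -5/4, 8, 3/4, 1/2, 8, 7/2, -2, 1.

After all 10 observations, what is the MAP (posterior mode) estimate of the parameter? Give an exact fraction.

176/95

obs 1: x=5/4 → posterior Normal(10/23, 40/23)
obs 2: x=9/4 → posterior Normal(28/31, 40/31)
obs 3: x=-5/4 → posterior Normal(6/13, 40/39)
obs 4: x=8 → posterior Normal(82/47, 40/47)
obs 5: x=3/4 → posterior Normal(8/5, 8/11)
obs 6: x=1/2 → posterior Normal(92/63, 40/63)
obs 7: x=8 → posterior Normal(156/71, 40/71)
obs 8: x=7/2 → posterior Normal(184/79, 40/79)
obs 9: x=-2 → posterior Normal(56/29, 40/87)
obs 10: x=1 → posterior Normal(176/95, 8/19)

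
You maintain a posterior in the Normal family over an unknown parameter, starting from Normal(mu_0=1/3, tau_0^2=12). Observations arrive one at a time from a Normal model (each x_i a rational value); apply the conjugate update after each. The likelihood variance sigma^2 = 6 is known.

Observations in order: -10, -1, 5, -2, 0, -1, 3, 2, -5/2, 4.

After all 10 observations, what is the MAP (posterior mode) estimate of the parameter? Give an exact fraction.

-2/9

obs 1: x=-10 → posterior Normal(-59/9, 4)
obs 2: x=-1 → posterior Normal(-13/3, 12/5)
obs 3: x=5 → posterior Normal(-5/3, 12/7)
obs 4: x=-2 → posterior Normal(-47/27, 4/3)
obs 5: x=0 → posterior Normal(-47/33, 12/11)
obs 6: x=-1 → posterior Normal(-53/39, 12/13)
obs 7: x=3 → posterior Normal(-7/9, 4/5)
obs 8: x=2 → posterior Normal(-23/51, 12/17)
obs 9: x=-5/2 → posterior Normal(-2/3, 12/19)
obs 10: x=4 → posterior Normal(-2/9, 4/7)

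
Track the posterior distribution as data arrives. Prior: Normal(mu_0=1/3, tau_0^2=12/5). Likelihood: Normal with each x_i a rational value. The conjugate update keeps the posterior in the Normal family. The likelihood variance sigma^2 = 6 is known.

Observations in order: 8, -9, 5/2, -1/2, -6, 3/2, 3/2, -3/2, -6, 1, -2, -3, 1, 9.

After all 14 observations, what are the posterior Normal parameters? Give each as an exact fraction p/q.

mu_0=-16/99, tau_0^2=4/11

obs 1: x=8 → posterior Normal(53/21, 12/7)
obs 2: x=-9 → posterior Normal(-1/27, 4/3)
obs 3: x=5/2 → posterior Normal(14/33, 12/11)
obs 4: x=-1/2 → posterior Normal(11/39, 12/13)
obs 5: x=-6 → posterior Normal(-5/9, 4/5)
obs 6: x=3/2 → posterior Normal(-16/51, 12/17)
obs 7: x=3/2 → posterior Normal(-7/57, 12/19)
obs 8: x=-3/2 → posterior Normal(-16/63, 4/7)
obs 9: x=-6 → posterior Normal(-52/69, 12/23)
obs 10: x=1 → posterior Normal(-46/75, 12/25)
obs 11: x=-2 → posterior Normal(-58/81, 4/9)
obs 12: x=-3 → posterior Normal(-76/87, 12/29)
obs 13: x=1 → posterior Normal(-70/93, 12/31)
obs 14: x=9 → posterior Normal(-16/99, 4/11)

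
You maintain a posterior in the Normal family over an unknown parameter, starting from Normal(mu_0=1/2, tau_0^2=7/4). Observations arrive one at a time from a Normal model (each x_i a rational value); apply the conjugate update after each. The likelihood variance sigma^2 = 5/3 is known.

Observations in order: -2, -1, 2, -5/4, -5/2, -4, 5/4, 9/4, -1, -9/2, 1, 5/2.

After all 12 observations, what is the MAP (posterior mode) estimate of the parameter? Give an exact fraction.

-569/1088

obs 1: x=-2 → posterior Normal(-32/41, 35/41)
obs 2: x=-1 → posterior Normal(-53/62, 35/62)
obs 3: x=2 → posterior Normal(-11/83, 35/83)
obs 4: x=-5/4 → posterior Normal(-149/416, 35/104)
obs 5: x=-5/2 → posterior Normal(-359/500, 7/25)
obs 6: x=-4 → posterior Normal(-695/584, 35/146)
obs 7: x=5/4 → posterior Normal(-295/334, 35/167)
obs 8: x=9/4 → posterior Normal(-401/752, 35/188)
obs 9: x=-1 → posterior Normal(-485/836, 35/209)
obs 10: x=-9/2 → posterior Normal(-863/920, 7/46)
obs 11: x=1 → posterior Normal(-779/1004, 35/251)
obs 12: x=5/2 → posterior Normal(-569/1088, 35/272)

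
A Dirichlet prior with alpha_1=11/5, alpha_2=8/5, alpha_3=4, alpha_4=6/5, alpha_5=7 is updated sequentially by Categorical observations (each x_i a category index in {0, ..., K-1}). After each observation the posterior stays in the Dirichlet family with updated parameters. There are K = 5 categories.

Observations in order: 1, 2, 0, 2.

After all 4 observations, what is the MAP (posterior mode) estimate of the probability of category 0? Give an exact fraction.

obs 1: x=1 → posterior Dirichlet(11/5, 13/5, 4, 6/5, 7)
obs 2: x=2 → posterior Dirichlet(11/5, 13/5, 5, 6/5, 7)
obs 3: x=0 → posterior Dirichlet(16/5, 13/5, 5, 6/5, 7)
obs 4: x=2 → posterior Dirichlet(16/5, 13/5, 6, 6/5, 7)

11/75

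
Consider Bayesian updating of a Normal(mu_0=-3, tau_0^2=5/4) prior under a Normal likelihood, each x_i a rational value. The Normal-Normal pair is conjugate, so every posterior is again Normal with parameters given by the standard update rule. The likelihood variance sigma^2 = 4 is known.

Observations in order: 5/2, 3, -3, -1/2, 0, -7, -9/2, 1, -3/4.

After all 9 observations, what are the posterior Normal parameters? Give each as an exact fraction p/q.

mu_0=-377/244, tau_0^2=20/61

obs 1: x=5/2 → posterior Normal(-71/42, 20/21)
obs 2: x=3 → posterior Normal(-41/52, 10/13)
obs 3: x=-3 → posterior Normal(-71/62, 20/31)
obs 4: x=-1/2 → posterior Normal(-19/18, 5/9)
obs 5: x=0 → posterior Normal(-38/41, 20/41)
obs 6: x=-7 → posterior Normal(-73/46, 10/23)
obs 7: x=-9/2 → posterior Normal(-191/102, 20/51)
obs 8: x=1 → posterior Normal(-181/112, 5/14)
obs 9: x=-3/4 → posterior Normal(-377/244, 20/61)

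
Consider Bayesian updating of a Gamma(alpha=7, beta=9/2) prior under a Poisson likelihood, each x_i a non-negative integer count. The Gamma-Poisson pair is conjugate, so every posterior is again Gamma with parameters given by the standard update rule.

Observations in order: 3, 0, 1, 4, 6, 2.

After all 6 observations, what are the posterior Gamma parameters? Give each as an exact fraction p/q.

alpha=23, beta=21/2

obs 1: x=3 → posterior Gamma(10, 11/2)
obs 2: x=0 → posterior Gamma(10, 13/2)
obs 3: x=1 → posterior Gamma(11, 15/2)
obs 4: x=4 → posterior Gamma(15, 17/2)
obs 5: x=6 → posterior Gamma(21, 19/2)
obs 6: x=2 → posterior Gamma(23, 21/2)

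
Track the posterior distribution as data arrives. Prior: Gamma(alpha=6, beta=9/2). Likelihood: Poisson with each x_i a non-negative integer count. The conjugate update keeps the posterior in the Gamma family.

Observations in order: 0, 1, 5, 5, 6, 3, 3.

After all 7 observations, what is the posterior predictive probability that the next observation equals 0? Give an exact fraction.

3091058643093537522799545838540043339063/34694469519536141888238489627838134765625

obs 1: x=0 → posterior Gamma(6, 11/2)
obs 2: x=1 → posterior Gamma(7, 13/2)
obs 3: x=5 → posterior Gamma(12, 15/2)
obs 4: x=5 → posterior Gamma(17, 17/2)
obs 5: x=6 → posterior Gamma(23, 19/2)
obs 6: x=3 → posterior Gamma(26, 21/2)
obs 7: x=3 → posterior Gamma(29, 23/2)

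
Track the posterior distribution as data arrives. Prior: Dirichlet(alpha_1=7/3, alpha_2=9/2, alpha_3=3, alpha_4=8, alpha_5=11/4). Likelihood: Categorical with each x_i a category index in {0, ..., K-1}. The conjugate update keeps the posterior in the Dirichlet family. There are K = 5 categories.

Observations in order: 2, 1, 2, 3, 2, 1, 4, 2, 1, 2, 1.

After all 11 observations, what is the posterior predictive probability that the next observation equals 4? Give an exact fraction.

obs 1: x=2 → posterior Dirichlet(7/3, 9/2, 4, 8, 11/4)
obs 2: x=1 → posterior Dirichlet(7/3, 11/2, 4, 8, 11/4)
obs 3: x=2 → posterior Dirichlet(7/3, 11/2, 5, 8, 11/4)
obs 4: x=3 → posterior Dirichlet(7/3, 11/2, 5, 9, 11/4)
obs 5: x=2 → posterior Dirichlet(7/3, 11/2, 6, 9, 11/4)
obs 6: x=1 → posterior Dirichlet(7/3, 13/2, 6, 9, 11/4)
obs 7: x=4 → posterior Dirichlet(7/3, 13/2, 6, 9, 15/4)
obs 8: x=2 → posterior Dirichlet(7/3, 13/2, 7, 9, 15/4)
obs 9: x=1 → posterior Dirichlet(7/3, 15/2, 7, 9, 15/4)
obs 10: x=2 → posterior Dirichlet(7/3, 15/2, 8, 9, 15/4)
obs 11: x=1 → posterior Dirichlet(7/3, 17/2, 8, 9, 15/4)

45/379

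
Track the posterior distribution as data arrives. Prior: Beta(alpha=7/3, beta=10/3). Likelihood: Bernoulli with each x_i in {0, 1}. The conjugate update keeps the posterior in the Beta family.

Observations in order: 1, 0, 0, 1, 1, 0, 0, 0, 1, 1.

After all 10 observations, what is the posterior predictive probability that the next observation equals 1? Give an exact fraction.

obs 1: x=1 → posterior Beta(10/3, 10/3)
obs 2: x=0 → posterior Beta(10/3, 13/3)
obs 3: x=0 → posterior Beta(10/3, 16/3)
obs 4: x=1 → posterior Beta(13/3, 16/3)
obs 5: x=1 → posterior Beta(16/3, 16/3)
obs 6: x=0 → posterior Beta(16/3, 19/3)
obs 7: x=0 → posterior Beta(16/3, 22/3)
obs 8: x=0 → posterior Beta(16/3, 25/3)
obs 9: x=1 → posterior Beta(19/3, 25/3)
obs 10: x=1 → posterior Beta(22/3, 25/3)

22/47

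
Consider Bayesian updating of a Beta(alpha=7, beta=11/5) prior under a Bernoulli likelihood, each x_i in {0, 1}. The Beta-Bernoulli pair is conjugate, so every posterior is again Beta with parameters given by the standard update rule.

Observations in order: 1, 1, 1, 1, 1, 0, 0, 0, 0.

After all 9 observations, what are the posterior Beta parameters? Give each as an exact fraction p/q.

obs 1: x=1 → posterior Beta(8, 11/5)
obs 2: x=1 → posterior Beta(9, 11/5)
obs 3: x=1 → posterior Beta(10, 11/5)
obs 4: x=1 → posterior Beta(11, 11/5)
obs 5: x=1 → posterior Beta(12, 11/5)
obs 6: x=0 → posterior Beta(12, 16/5)
obs 7: x=0 → posterior Beta(12, 21/5)
obs 8: x=0 → posterior Beta(12, 26/5)
obs 9: x=0 → posterior Beta(12, 31/5)

alpha=12, beta=31/5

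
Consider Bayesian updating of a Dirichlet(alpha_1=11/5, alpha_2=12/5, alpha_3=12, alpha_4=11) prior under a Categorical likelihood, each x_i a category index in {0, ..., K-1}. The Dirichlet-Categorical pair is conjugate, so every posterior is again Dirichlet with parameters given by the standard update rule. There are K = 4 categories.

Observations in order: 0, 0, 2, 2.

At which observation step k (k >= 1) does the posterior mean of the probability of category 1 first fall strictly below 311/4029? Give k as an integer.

obs 1: x=0 → posterior Dirichlet(16/5, 12/5, 12, 11)
obs 2: x=0 → posterior Dirichlet(21/5, 12/5, 12, 11)
obs 3: x=2 → posterior Dirichlet(21/5, 12/5, 13, 11)
obs 4: x=2 → posterior Dirichlet(21/5, 12/5, 14, 11)

k = 4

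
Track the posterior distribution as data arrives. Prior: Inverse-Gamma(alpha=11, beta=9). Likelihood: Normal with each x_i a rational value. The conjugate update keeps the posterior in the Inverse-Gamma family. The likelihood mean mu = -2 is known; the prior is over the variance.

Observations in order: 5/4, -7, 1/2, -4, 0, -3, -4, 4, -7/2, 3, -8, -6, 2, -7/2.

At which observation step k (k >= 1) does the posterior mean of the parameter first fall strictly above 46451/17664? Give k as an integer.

k = 4

obs 1: x=5/4 → posterior Inverse-Gamma(23/2, 457/32)
obs 2: x=-7 → posterior Inverse-Gamma(12, 857/32)
obs 3: x=1/2 → posterior Inverse-Gamma(25/2, 957/32)
obs 4: x=-4 → posterior Inverse-Gamma(13, 1021/32)
obs 5: x=0 → posterior Inverse-Gamma(27/2, 1085/32)
obs 6: x=-3 → posterior Inverse-Gamma(14, 1101/32)
obs 7: x=-4 → posterior Inverse-Gamma(29/2, 1165/32)
obs 8: x=4 → posterior Inverse-Gamma(15, 1741/32)
obs 9: x=-7/2 → posterior Inverse-Gamma(31/2, 1777/32)
obs 10: x=3 → posterior Inverse-Gamma(16, 2177/32)
obs 11: x=-8 → posterior Inverse-Gamma(33/2, 2753/32)
obs 12: x=-6 → posterior Inverse-Gamma(17, 3009/32)
obs 13: x=2 → posterior Inverse-Gamma(35/2, 3265/32)
obs 14: x=-7/2 → posterior Inverse-Gamma(18, 3301/32)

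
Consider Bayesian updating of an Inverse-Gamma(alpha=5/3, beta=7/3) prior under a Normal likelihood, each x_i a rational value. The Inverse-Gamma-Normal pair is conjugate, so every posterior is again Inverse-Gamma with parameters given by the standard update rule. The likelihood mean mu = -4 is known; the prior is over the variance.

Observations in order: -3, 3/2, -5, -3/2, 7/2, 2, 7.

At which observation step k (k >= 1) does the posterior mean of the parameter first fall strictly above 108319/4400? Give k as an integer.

k = 7

obs 1: x=-3 → posterior Inverse-Gamma(13/6, 17/6)
obs 2: x=3/2 → posterior Inverse-Gamma(8/3, 431/24)
obs 3: x=-5 → posterior Inverse-Gamma(19/6, 443/24)
obs 4: x=-3/2 → posterior Inverse-Gamma(11/3, 259/12)
obs 5: x=7/2 → posterior Inverse-Gamma(25/6, 1193/24)
obs 6: x=2 → posterior Inverse-Gamma(14/3, 1625/24)
obs 7: x=7 → posterior Inverse-Gamma(31/6, 3077/24)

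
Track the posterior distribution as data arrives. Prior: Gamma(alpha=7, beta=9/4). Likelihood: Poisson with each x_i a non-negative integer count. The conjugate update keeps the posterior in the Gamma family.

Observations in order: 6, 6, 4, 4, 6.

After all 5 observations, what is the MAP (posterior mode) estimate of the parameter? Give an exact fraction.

obs 1: x=6 → posterior Gamma(13, 13/4)
obs 2: x=6 → posterior Gamma(19, 17/4)
obs 3: x=4 → posterior Gamma(23, 21/4)
obs 4: x=4 → posterior Gamma(27, 25/4)
obs 5: x=6 → posterior Gamma(33, 29/4)

128/29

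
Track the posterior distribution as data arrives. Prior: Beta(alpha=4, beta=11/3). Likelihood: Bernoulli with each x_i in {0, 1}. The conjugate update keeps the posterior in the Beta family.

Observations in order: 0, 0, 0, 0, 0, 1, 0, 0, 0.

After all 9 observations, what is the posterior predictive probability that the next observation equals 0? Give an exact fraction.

7/10

obs 1: x=0 → posterior Beta(4, 14/3)
obs 2: x=0 → posterior Beta(4, 17/3)
obs 3: x=0 → posterior Beta(4, 20/3)
obs 4: x=0 → posterior Beta(4, 23/3)
obs 5: x=0 → posterior Beta(4, 26/3)
obs 6: x=1 → posterior Beta(5, 26/3)
obs 7: x=0 → posterior Beta(5, 29/3)
obs 8: x=0 → posterior Beta(5, 32/3)
obs 9: x=0 → posterior Beta(5, 35/3)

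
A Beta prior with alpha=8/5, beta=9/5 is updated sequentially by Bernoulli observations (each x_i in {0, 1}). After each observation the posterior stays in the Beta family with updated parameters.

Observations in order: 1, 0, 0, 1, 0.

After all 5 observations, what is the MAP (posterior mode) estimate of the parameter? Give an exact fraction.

obs 1: x=1 → posterior Beta(13/5, 9/5)
obs 2: x=0 → posterior Beta(13/5, 14/5)
obs 3: x=0 → posterior Beta(13/5, 19/5)
obs 4: x=1 → posterior Beta(18/5, 19/5)
obs 5: x=0 → posterior Beta(18/5, 24/5)

13/32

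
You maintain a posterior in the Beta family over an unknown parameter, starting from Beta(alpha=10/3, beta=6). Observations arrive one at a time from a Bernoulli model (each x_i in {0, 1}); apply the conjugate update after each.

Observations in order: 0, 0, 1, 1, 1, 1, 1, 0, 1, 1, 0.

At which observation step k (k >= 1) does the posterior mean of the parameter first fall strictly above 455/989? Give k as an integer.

k = 6

obs 1: x=0 → posterior Beta(10/3, 7)
obs 2: x=0 → posterior Beta(10/3, 8)
obs 3: x=1 → posterior Beta(13/3, 8)
obs 4: x=1 → posterior Beta(16/3, 8)
obs 5: x=1 → posterior Beta(19/3, 8)
obs 6: x=1 → posterior Beta(22/3, 8)
obs 7: x=1 → posterior Beta(25/3, 8)
obs 8: x=0 → posterior Beta(25/3, 9)
obs 9: x=1 → posterior Beta(28/3, 9)
obs 10: x=1 → posterior Beta(31/3, 9)
obs 11: x=0 → posterior Beta(31/3, 10)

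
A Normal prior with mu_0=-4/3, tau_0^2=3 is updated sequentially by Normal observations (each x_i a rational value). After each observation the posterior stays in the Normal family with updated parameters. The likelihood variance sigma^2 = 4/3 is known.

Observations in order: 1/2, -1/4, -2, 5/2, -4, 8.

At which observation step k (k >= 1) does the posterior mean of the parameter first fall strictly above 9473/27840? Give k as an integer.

obs 1: x=1/2 → posterior Normal(-5/78, 12/13)
obs 2: x=-1/4 → posterior Normal(-37/264, 6/11)
obs 3: x=-2 → posterior Normal(-253/372, 12/31)
obs 4: x=5/2 → posterior Normal(17/480, 3/10)
obs 5: x=-4 → posterior Normal(-415/588, 12/49)
obs 6: x=8 → posterior Normal(449/696, 6/29)

k = 6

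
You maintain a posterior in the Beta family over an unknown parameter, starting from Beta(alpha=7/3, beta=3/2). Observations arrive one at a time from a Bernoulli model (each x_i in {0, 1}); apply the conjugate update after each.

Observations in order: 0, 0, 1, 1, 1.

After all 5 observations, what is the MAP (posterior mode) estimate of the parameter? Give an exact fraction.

obs 1: x=0 → posterior Beta(7/3, 5/2)
obs 2: x=0 → posterior Beta(7/3, 7/2)
obs 3: x=1 → posterior Beta(10/3, 7/2)
obs 4: x=1 → posterior Beta(13/3, 7/2)
obs 5: x=1 → posterior Beta(16/3, 7/2)

26/41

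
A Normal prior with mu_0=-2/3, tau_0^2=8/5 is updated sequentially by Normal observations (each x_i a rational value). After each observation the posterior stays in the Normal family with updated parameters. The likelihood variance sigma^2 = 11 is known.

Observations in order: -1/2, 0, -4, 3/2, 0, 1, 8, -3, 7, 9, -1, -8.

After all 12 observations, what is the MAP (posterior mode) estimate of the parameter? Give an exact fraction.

obs 1: x=-1/2 → posterior Normal(-122/189, 88/63)
obs 2: x=0 → posterior Normal(-122/213, 88/71)
obs 3: x=-4 → posterior Normal(-218/237, 88/79)
obs 4: x=3/2 → posterior Normal(-182/261, 88/87)
obs 5: x=0 → posterior Normal(-182/285, 88/95)
obs 6: x=1 → posterior Normal(-158/309, 88/103)
obs 7: x=8 → posterior Normal(34/333, 88/111)
obs 8: x=-3 → posterior Normal(-38/357, 88/119)
obs 9: x=7 → posterior Normal(130/381, 88/127)
obs 10: x=9 → posterior Normal(346/405, 88/135)
obs 11: x=-1 → posterior Normal(322/429, 8/13)
obs 12: x=-8 → posterior Normal(130/453, 88/151)

130/453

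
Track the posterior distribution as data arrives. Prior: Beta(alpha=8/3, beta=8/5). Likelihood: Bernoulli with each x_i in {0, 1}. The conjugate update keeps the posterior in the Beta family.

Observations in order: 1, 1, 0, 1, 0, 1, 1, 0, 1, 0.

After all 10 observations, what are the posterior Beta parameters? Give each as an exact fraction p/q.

obs 1: x=1 → posterior Beta(11/3, 8/5)
obs 2: x=1 → posterior Beta(14/3, 8/5)
obs 3: x=0 → posterior Beta(14/3, 13/5)
obs 4: x=1 → posterior Beta(17/3, 13/5)
obs 5: x=0 → posterior Beta(17/3, 18/5)
obs 6: x=1 → posterior Beta(20/3, 18/5)
obs 7: x=1 → posterior Beta(23/3, 18/5)
obs 8: x=0 → posterior Beta(23/3, 23/5)
obs 9: x=1 → posterior Beta(26/3, 23/5)
obs 10: x=0 → posterior Beta(26/3, 28/5)

alpha=26/3, beta=28/5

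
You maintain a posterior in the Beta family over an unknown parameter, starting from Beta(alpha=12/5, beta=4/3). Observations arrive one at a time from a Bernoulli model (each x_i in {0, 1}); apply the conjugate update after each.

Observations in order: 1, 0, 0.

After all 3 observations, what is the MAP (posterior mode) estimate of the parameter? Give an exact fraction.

obs 1: x=1 → posterior Beta(17/5, 4/3)
obs 2: x=0 → posterior Beta(17/5, 7/3)
obs 3: x=0 → posterior Beta(17/5, 10/3)

36/71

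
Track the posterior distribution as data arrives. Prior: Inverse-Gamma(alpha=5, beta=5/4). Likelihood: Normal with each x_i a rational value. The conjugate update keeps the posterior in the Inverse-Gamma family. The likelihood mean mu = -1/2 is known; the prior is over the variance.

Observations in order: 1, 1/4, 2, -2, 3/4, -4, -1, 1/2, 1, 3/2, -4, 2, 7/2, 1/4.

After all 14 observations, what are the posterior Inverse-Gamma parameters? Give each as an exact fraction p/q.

alpha=12, beta=1123/32

obs 1: x=1 → posterior Inverse-Gamma(11/2, 19/8)
obs 2: x=1/4 → posterior Inverse-Gamma(6, 85/32)
obs 3: x=2 → posterior Inverse-Gamma(13/2, 185/32)
obs 4: x=-2 → posterior Inverse-Gamma(7, 221/32)
obs 5: x=3/4 → posterior Inverse-Gamma(15/2, 123/16)
obs 6: x=-4 → posterior Inverse-Gamma(8, 221/16)
obs 7: x=-1 → posterior Inverse-Gamma(17/2, 223/16)
obs 8: x=1/2 → posterior Inverse-Gamma(9, 231/16)
obs 9: x=1 → posterior Inverse-Gamma(19/2, 249/16)
obs 10: x=3/2 → posterior Inverse-Gamma(10, 281/16)
obs 11: x=-4 → posterior Inverse-Gamma(21/2, 379/16)
obs 12: x=2 → posterior Inverse-Gamma(11, 429/16)
obs 13: x=7/2 → posterior Inverse-Gamma(23/2, 557/16)
obs 14: x=1/4 → posterior Inverse-Gamma(12, 1123/32)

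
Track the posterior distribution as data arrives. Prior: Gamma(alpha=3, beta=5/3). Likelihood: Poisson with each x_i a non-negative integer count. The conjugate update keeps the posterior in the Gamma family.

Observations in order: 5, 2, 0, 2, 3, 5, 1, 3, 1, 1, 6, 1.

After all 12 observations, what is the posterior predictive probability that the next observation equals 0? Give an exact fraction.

obs 1: x=5 → posterior Gamma(8, 8/3)
obs 2: x=2 → posterior Gamma(10, 11/3)
obs 3: x=0 → posterior Gamma(10, 14/3)
obs 4: x=2 → posterior Gamma(12, 17/3)
obs 5: x=3 → posterior Gamma(15, 20/3)
obs 6: x=5 → posterior Gamma(20, 23/3)
obs 7: x=1 → posterior Gamma(21, 26/3)
obs 8: x=3 → posterior Gamma(24, 29/3)
obs 9: x=1 → posterior Gamma(25, 32/3)
obs 10: x=1 → posterior Gamma(26, 35/3)
obs 11: x=6 → posterior Gamma(32, 38/3)
obs 12: x=1 → posterior Gamma(33, 41/3)

166673774950203039896796593176443614787358912759630121/1713713918624218496001865780736933974995033862946422784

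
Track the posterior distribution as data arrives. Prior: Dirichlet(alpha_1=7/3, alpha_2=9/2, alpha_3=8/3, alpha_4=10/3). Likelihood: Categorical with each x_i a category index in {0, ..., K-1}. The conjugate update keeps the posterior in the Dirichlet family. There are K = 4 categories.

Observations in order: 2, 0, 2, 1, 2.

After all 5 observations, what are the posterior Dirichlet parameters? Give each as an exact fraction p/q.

obs 1: x=2 → posterior Dirichlet(7/3, 9/2, 11/3, 10/3)
obs 2: x=0 → posterior Dirichlet(10/3, 9/2, 11/3, 10/3)
obs 3: x=2 → posterior Dirichlet(10/3, 9/2, 14/3, 10/3)
obs 4: x=1 → posterior Dirichlet(10/3, 11/2, 14/3, 10/3)
obs 5: x=2 → posterior Dirichlet(10/3, 11/2, 17/3, 10/3)

alpha_1=10/3, alpha_2=11/2, alpha_3=17/3, alpha_4=10/3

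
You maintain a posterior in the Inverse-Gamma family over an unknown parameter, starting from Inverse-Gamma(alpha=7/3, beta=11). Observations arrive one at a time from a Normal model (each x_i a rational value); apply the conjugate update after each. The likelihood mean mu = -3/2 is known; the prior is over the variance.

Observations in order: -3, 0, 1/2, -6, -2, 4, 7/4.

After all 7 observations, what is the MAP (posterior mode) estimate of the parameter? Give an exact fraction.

obs 1: x=-3 → posterior Inverse-Gamma(17/6, 97/8)
obs 2: x=0 → posterior Inverse-Gamma(10/3, 53/4)
obs 3: x=1/2 → posterior Inverse-Gamma(23/6, 61/4)
obs 4: x=-6 → posterior Inverse-Gamma(13/3, 203/8)
obs 5: x=-2 → posterior Inverse-Gamma(29/6, 51/2)
obs 6: x=4 → posterior Inverse-Gamma(16/3, 325/8)
obs 7: x=7/4 → posterior Inverse-Gamma(35/6, 1469/32)

4407/656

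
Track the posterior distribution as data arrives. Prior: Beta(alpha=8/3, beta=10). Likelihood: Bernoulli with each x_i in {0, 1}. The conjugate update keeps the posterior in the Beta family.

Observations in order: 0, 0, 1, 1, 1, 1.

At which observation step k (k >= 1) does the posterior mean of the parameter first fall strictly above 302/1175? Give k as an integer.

obs 1: x=0 → posterior Beta(8/3, 11)
obs 2: x=0 → posterior Beta(8/3, 12)
obs 3: x=1 → posterior Beta(11/3, 12)
obs 4: x=1 → posterior Beta(14/3, 12)
obs 5: x=1 → posterior Beta(17/3, 12)
obs 6: x=1 → posterior Beta(20/3, 12)

k = 4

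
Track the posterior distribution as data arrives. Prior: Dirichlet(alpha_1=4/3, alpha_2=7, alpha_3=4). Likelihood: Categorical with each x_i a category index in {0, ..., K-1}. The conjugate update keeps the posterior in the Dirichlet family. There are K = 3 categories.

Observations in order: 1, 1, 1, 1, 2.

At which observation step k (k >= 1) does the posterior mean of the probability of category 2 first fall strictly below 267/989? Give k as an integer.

k = 3

obs 1: x=1 → posterior Dirichlet(4/3, 8, 4)
obs 2: x=1 → posterior Dirichlet(4/3, 9, 4)
obs 3: x=1 → posterior Dirichlet(4/3, 10, 4)
obs 4: x=1 → posterior Dirichlet(4/3, 11, 4)
obs 5: x=2 → posterior Dirichlet(4/3, 11, 5)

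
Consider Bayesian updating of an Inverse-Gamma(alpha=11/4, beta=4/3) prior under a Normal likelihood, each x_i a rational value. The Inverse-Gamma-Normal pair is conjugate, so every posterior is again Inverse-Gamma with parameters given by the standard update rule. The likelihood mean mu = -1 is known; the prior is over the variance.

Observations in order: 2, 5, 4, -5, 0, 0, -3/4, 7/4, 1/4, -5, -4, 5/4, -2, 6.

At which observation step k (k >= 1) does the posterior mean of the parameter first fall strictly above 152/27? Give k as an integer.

k = 2

obs 1: x=2 → posterior Inverse-Gamma(13/4, 35/6)
obs 2: x=5 → posterior Inverse-Gamma(15/4, 143/6)
obs 3: x=4 → posterior Inverse-Gamma(17/4, 109/3)
obs 4: x=-5 → posterior Inverse-Gamma(19/4, 133/3)
obs 5: x=0 → posterior Inverse-Gamma(21/4, 269/6)
obs 6: x=0 → posterior Inverse-Gamma(23/4, 136/3)
obs 7: x=-3/4 → posterior Inverse-Gamma(25/4, 4355/96)
obs 8: x=7/4 → posterior Inverse-Gamma(27/4, 2359/48)
obs 9: x=1/4 → posterior Inverse-Gamma(29/4, 4793/96)
obs 10: x=-5 → posterior Inverse-Gamma(31/4, 5561/96)
obs 11: x=-4 → posterior Inverse-Gamma(33/4, 5993/96)
obs 12: x=5/4 → posterior Inverse-Gamma(35/4, 1559/24)
obs 13: x=-2 → posterior Inverse-Gamma(37/4, 1571/24)
obs 14: x=6 → posterior Inverse-Gamma(39/4, 2159/24)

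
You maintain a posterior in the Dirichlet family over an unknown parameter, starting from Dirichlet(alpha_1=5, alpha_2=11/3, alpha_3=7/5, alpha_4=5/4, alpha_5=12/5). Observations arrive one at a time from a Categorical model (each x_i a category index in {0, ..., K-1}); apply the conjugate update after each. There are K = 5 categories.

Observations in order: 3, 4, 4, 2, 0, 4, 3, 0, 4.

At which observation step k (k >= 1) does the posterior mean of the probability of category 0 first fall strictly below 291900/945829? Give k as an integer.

obs 1: x=3 → posterior Dirichlet(5, 11/3, 7/5, 9/4, 12/5)
obs 2: x=4 → posterior Dirichlet(5, 11/3, 7/5, 9/4, 17/5)
obs 3: x=4 → posterior Dirichlet(5, 11/3, 7/5, 9/4, 22/5)
obs 4: x=2 → posterior Dirichlet(5, 11/3, 12/5, 9/4, 22/5)
obs 5: x=0 → posterior Dirichlet(6, 11/3, 12/5, 9/4, 22/5)
obs 6: x=4 → posterior Dirichlet(6, 11/3, 12/5, 9/4, 27/5)
obs 7: x=3 → posterior Dirichlet(6, 11/3, 12/5, 13/4, 27/5)
obs 8: x=0 → posterior Dirichlet(7, 11/3, 12/5, 13/4, 27/5)
obs 9: x=4 → posterior Dirichlet(7, 11/3, 12/5, 13/4, 32/5)

k = 3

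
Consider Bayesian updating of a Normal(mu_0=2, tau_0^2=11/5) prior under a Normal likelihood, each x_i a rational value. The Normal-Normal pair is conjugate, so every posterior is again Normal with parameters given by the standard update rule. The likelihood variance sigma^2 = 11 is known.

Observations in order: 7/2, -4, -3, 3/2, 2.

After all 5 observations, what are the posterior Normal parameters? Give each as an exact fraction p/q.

mu_0=1, tau_0^2=11/10

obs 1: x=7/2 → posterior Normal(9/4, 11/6)
obs 2: x=-4 → posterior Normal(19/14, 11/7)
obs 3: x=-3 → posterior Normal(13/16, 11/8)
obs 4: x=3/2 → posterior Normal(8/9, 11/9)
obs 5: x=2 → posterior Normal(1, 11/10)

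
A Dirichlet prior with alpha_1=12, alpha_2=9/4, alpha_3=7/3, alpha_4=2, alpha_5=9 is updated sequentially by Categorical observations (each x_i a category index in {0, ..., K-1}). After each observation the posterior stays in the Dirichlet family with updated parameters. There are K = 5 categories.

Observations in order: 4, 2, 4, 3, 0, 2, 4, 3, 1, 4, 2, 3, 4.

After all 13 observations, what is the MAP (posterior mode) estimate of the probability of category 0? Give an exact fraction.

obs 1: x=4 → posterior Dirichlet(12, 9/4, 7/3, 2, 10)
obs 2: x=2 → posterior Dirichlet(12, 9/4, 10/3, 2, 10)
obs 3: x=4 → posterior Dirichlet(12, 9/4, 10/3, 2, 11)
obs 4: x=3 → posterior Dirichlet(12, 9/4, 10/3, 3, 11)
obs 5: x=0 → posterior Dirichlet(13, 9/4, 10/3, 3, 11)
obs 6: x=2 → posterior Dirichlet(13, 9/4, 13/3, 3, 11)
obs 7: x=4 → posterior Dirichlet(13, 9/4, 13/3, 3, 12)
obs 8: x=3 → posterior Dirichlet(13, 9/4, 13/3, 4, 12)
obs 9: x=1 → posterior Dirichlet(13, 13/4, 13/3, 4, 12)
obs 10: x=4 → posterior Dirichlet(13, 13/4, 13/3, 4, 13)
obs 11: x=2 → posterior Dirichlet(13, 13/4, 16/3, 4, 13)
obs 12: x=3 → posterior Dirichlet(13, 13/4, 16/3, 5, 13)
obs 13: x=4 → posterior Dirichlet(13, 13/4, 16/3, 5, 14)

144/427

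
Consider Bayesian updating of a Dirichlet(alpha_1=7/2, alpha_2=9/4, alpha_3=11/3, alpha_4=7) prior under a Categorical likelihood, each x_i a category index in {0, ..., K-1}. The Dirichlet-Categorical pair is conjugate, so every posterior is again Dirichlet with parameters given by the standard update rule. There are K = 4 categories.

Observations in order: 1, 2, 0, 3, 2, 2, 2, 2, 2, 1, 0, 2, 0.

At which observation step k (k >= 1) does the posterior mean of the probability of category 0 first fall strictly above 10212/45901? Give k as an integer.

obs 1: x=1 → posterior Dirichlet(7/2, 13/4, 11/3, 7)
obs 2: x=2 → posterior Dirichlet(7/2, 13/4, 14/3, 7)
obs 3: x=0 → posterior Dirichlet(9/2, 13/4, 14/3, 7)
obs 4: x=3 → posterior Dirichlet(9/2, 13/4, 14/3, 8)
obs 5: x=2 → posterior Dirichlet(9/2, 13/4, 17/3, 8)
obs 6: x=2 → posterior Dirichlet(9/2, 13/4, 20/3, 8)
obs 7: x=2 → posterior Dirichlet(9/2, 13/4, 23/3, 8)
obs 8: x=2 → posterior Dirichlet(9/2, 13/4, 26/3, 8)
obs 9: x=2 → posterior Dirichlet(9/2, 13/4, 29/3, 8)
obs 10: x=1 → posterior Dirichlet(9/2, 17/4, 29/3, 8)
obs 11: x=0 → posterior Dirichlet(11/2, 17/4, 29/3, 8)
obs 12: x=2 → posterior Dirichlet(11/2, 17/4, 32/3, 8)
obs 13: x=0 → posterior Dirichlet(13/2, 17/4, 32/3, 8)

k = 3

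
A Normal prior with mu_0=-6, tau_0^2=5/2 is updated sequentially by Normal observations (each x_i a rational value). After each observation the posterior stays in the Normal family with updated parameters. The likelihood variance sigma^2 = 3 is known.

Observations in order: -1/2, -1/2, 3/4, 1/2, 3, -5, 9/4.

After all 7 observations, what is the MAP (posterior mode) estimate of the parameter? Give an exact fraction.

-67/82

obs 1: x=-1/2 → posterior Normal(-7/2, 15/11)
obs 2: x=-1/2 → posterior Normal(-41/16, 15/16)
obs 3: x=3/4 → posterior Normal(-149/84, 5/7)
obs 4: x=1/2 → posterior Normal(-139/104, 15/26)
obs 5: x=3 → posterior Normal(-79/124, 15/31)
obs 6: x=-5 → posterior Normal(-179/144, 5/12)
obs 7: x=9/4 → posterior Normal(-67/82, 15/41)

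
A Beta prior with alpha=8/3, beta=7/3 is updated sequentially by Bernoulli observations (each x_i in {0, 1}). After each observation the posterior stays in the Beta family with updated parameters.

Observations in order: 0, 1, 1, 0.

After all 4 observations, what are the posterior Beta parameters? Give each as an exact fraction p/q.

obs 1: x=0 → posterior Beta(8/3, 10/3)
obs 2: x=1 → posterior Beta(11/3, 10/3)
obs 3: x=1 → posterior Beta(14/3, 10/3)
obs 4: x=0 → posterior Beta(14/3, 13/3)

alpha=14/3, beta=13/3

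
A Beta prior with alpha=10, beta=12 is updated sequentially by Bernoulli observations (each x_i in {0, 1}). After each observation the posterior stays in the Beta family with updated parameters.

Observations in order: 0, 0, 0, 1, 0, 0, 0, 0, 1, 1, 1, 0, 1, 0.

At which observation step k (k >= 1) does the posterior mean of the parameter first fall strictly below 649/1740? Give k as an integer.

obs 1: x=0 → posterior Beta(10, 13)
obs 2: x=0 → posterior Beta(10, 14)
obs 3: x=0 → posterior Beta(10, 15)
obs 4: x=1 → posterior Beta(11, 15)
obs 5: x=0 → posterior Beta(11, 16)
obs 6: x=0 → posterior Beta(11, 17)
obs 7: x=0 → posterior Beta(11, 18)
obs 8: x=0 → posterior Beta(11, 19)
obs 9: x=1 → posterior Beta(12, 19)
obs 10: x=1 → posterior Beta(13, 19)
obs 11: x=1 → posterior Beta(14, 19)
obs 12: x=0 → posterior Beta(14, 20)
obs 13: x=1 → posterior Beta(15, 20)
obs 14: x=0 → posterior Beta(15, 21)

k = 8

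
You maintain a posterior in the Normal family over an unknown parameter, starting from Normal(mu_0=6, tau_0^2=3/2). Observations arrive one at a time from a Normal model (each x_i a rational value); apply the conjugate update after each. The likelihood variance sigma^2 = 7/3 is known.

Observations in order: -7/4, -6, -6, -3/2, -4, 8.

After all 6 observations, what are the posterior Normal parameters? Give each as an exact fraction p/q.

mu_0=-69/272, tau_0^2=21/68

obs 1: x=-7/4 → posterior Normal(273/92, 21/23)
obs 2: x=-6 → posterior Normal(57/128, 21/32)
obs 3: x=-6 → posterior Normal(-159/164, 21/41)
obs 4: x=-3/2 → posterior Normal(-213/200, 21/50)
obs 5: x=-4 → posterior Normal(-357/236, 21/59)
obs 6: x=8 → posterior Normal(-69/272, 21/68)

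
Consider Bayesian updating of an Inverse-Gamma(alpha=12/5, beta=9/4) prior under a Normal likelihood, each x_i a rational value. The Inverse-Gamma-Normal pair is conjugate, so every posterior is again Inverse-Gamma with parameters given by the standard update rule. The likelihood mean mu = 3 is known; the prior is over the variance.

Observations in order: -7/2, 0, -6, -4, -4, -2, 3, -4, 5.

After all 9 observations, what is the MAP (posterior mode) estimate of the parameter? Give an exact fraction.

6255/316

obs 1: x=-7/2 → posterior Inverse-Gamma(29/10, 187/8)
obs 2: x=0 → posterior Inverse-Gamma(17/5, 223/8)
obs 3: x=-6 → posterior Inverse-Gamma(39/10, 547/8)
obs 4: x=-4 → posterior Inverse-Gamma(22/5, 743/8)
obs 5: x=-4 → posterior Inverse-Gamma(49/10, 939/8)
obs 6: x=-2 → posterior Inverse-Gamma(27/5, 1039/8)
obs 7: x=3 → posterior Inverse-Gamma(59/10, 1039/8)
obs 8: x=-4 → posterior Inverse-Gamma(32/5, 1235/8)
obs 9: x=5 → posterior Inverse-Gamma(69/10, 1251/8)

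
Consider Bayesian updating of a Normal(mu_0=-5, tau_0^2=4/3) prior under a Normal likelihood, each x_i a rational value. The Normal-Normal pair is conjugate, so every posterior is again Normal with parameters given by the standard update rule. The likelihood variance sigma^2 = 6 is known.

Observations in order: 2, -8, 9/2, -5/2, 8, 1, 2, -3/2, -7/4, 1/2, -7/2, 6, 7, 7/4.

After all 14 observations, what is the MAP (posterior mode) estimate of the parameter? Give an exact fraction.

-14/37

obs 1: x=2 → posterior Normal(-41/11, 12/11)
obs 2: x=-8 → posterior Normal(-57/13, 12/13)
obs 3: x=9/2 → posterior Normal(-16/5, 4/5)
obs 4: x=-5/2 → posterior Normal(-53/17, 12/17)
obs 5: x=8 → posterior Normal(-37/19, 12/19)
obs 6: x=1 → posterior Normal(-5/3, 4/7)
obs 7: x=2 → posterior Normal(-31/23, 12/23)
obs 8: x=-3/2 → posterior Normal(-34/25, 12/25)
obs 9: x=-7/4 → posterior Normal(-25/18, 4/9)
obs 10: x=1/2 → posterior Normal(-73/58, 12/29)
obs 11: x=-7/2 → posterior Normal(-87/62, 12/31)
obs 12: x=6 → posterior Normal(-21/22, 4/11)
obs 13: x=7 → posterior Normal(-1/2, 12/35)
obs 14: x=7/4 → posterior Normal(-14/37, 12/37)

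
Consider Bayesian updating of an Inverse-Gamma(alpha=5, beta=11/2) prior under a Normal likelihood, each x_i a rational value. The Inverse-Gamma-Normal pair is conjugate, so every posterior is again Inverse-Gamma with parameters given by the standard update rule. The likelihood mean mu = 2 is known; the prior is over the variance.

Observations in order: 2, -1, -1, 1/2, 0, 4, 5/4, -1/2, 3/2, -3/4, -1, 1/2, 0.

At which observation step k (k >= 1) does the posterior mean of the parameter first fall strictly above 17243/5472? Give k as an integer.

obs 1: x=2 → posterior Inverse-Gamma(11/2, 11/2)
obs 2: x=-1 → posterior Inverse-Gamma(6, 10)
obs 3: x=-1 → posterior Inverse-Gamma(13/2, 29/2)
obs 4: x=1/2 → posterior Inverse-Gamma(7, 125/8)
obs 5: x=0 → posterior Inverse-Gamma(15/2, 141/8)
obs 6: x=4 → posterior Inverse-Gamma(8, 157/8)
obs 7: x=5/4 → posterior Inverse-Gamma(17/2, 637/32)
obs 8: x=-1/2 → posterior Inverse-Gamma(9, 737/32)
obs 9: x=3/2 → posterior Inverse-Gamma(19/2, 741/32)
obs 10: x=-3/4 → posterior Inverse-Gamma(10, 431/16)
obs 11: x=-1 → posterior Inverse-Gamma(21/2, 503/16)
obs 12: x=1/2 → posterior Inverse-Gamma(11, 521/16)
obs 13: x=0 → posterior Inverse-Gamma(23/2, 553/16)

k = 11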